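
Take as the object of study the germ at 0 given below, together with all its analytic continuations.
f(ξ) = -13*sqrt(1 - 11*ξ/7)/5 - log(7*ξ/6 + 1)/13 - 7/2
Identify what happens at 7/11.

The term (-13/5)*sqrt(1 - ξ/(7/11)) has argument 1 - 7/11/(7/11) = 0 at 7/11: a square-root (algebraic, two-sheeted) branch point; the remaining terms are analytic or single-valued there.

The point is an algebraic (square-root) branch point.


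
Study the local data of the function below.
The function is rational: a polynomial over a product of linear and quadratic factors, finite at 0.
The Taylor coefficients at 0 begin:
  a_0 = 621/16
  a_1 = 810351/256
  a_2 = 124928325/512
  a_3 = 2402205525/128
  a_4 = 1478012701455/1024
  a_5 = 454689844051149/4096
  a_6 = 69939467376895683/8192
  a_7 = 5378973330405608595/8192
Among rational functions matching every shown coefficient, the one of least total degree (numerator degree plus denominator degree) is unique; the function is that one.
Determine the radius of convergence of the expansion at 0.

No rational of total degree below 6 reproduces all 8 coefficients; solving the [1/5] Pade equations on them gives f(μ) = (-3*μ/32 - 23/14)/((μ - 2/3)**3*(μ**2 - 11*μ + 1/7)), whose expansion matches every shown term.
Denominator factor (μ - 2/3)^3: pole of order 3 at 2/3, modulus 2/3.
Denominator factor (μ**2 - 11*μ + 1/7): discriminant 843/7, real irrational roots 11/2 + (1/14)*sqrt(5901) and 11/2 - (1/14)*sqrt(5901); poles of order 1, moduli 11/2 + (1/14)*sqrt(5901) and 11/2 - (1/14)*sqrt(5901).
The radius of convergence is the smallest modulus among the singular points: 11/2 - (1/14)*sqrt(5901).

The radius of convergence is 11/2 - (1/14)*sqrt(5901).


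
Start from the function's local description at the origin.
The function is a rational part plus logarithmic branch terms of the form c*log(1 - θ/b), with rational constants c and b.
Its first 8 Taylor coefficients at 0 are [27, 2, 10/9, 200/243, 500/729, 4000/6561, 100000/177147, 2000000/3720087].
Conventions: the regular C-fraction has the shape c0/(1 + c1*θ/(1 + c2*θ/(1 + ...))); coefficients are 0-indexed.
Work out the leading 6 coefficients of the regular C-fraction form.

The regular C-fraction coefficients are [27, -2/27, -13/27, -25/117, -40/117, -13/54].

Taylor coefficients (read off): a_0 = 27, a_1 = 2, a_2 = 10/9, a_3 = 200/243, a_4 = 500/729, a_5 = 4000/6561.
c0 = a_0 = 27. Peel one level at a time: if S = 1 + c*θ/S' with S'(0) = 1, then c is the θ-coefficient of S and S' = c*θ/(S - 1).
S_1 = c0/f = 1 + (-2/27)*θ + (-26/729)*θ^2 + ...; c1 = -2/27.
S_2 = c1*θ/(S_1 - 1) = 1 + (-13/27)*θ + (-25/243)*θ^2 + ...; c2 = -13/27.
S_3 = c2*θ/(S_2 - 1) = 1 + (-25/117)*θ + (-1000/13689)*θ^2 + ...; c3 = -25/117.
S_4 = c3*θ/(S_3 - 1) = 1 + (-40/117)*θ + (-20/243)*θ^2 + ...; c4 = -40/117.
S_5 = c4*θ/(S_4 - 1) = 1 + (-13/54)*θ + ...; c5 = -13/54.


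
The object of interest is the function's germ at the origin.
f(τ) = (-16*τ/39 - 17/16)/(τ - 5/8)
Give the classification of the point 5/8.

The denominator factor τ - 5/8 vanishes at 5/8 and appears to the power 1; the numerator there equals -823/624, nonzero, and no other factor vanishes.
Hence a pole whose order is the multiplicity, 1.

The point is a pole of order 1.


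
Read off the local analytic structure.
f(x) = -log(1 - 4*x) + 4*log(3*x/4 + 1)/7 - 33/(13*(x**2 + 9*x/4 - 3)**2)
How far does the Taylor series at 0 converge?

The radius of convergence is 1/4.

Denominator factor (x**2 + 9*x/4 - 3)^2: discriminant 273/16, real irrational roots -9/8 + (1/8)*sqrt(273) and -9/8 - (1/8)*sqrt(273); poles of order 2, moduli -9/8 + (1/8)*sqrt(273) and 9/8 + (1/8)*sqrt(273).
Branch term (4/7)*log(1 - x/(-4/3)): its argument vanishes at x = -4/3, a logarithmic branch point, modulus 4/3.
Branch term (-1)*log(1 - x/(1/4)): its argument vanishes at x = 1/4, a logarithmic branch point, modulus 1/4.
The radius of convergence is the smallest modulus among the singular points: 1/4.


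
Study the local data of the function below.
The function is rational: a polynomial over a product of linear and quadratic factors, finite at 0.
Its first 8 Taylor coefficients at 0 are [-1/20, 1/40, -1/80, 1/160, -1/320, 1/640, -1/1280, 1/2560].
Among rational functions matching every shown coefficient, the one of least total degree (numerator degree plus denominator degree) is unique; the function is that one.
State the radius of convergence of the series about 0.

No rational of total degree below 1 reproduces all 8 coefficients; solving the [0/1] Pade equations on them gives f(ξ) = -1/(10*(ξ + 2)), whose expansion matches every shown term.
Denominator factor (ξ + 2): pole of order 1 at -2, modulus 2.
The radius of convergence is the smallest modulus among the singular points: 2.

The radius of convergence is 2.


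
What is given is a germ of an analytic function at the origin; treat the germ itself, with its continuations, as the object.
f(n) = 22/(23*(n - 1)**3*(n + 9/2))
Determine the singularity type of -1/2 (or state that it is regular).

The point is a regular point.

Denominator factors: n + 9/2 = 4 at n = -1/2; n - 1 = -3/2 at n = -1/2 — none vanishes.
So the germ continues analytically to -1/2.


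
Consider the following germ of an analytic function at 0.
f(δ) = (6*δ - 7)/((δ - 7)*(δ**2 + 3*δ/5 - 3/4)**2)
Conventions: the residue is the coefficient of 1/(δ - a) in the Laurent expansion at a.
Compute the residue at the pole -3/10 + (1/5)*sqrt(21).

The residue is -7000/1100401 - (44178500/485276841)*sqrt(21).

The factor δ**2 + 3*δ/5 - 3/4 splits as (δ - a)(δ - a') with a = -3/10 + (1/5)*sqrt(21), a' = -3/10 - (1/5)*sqrt(21). At the order-2 pole a set g(δ) = (δ - a)^2*f(δ) = [(6*δ - 7)/(δ - 7)] / (δ - a')^2.
Order-2 pole: residue = g'(a); g'(-3/10 + (1/5)*sqrt(21)) = -7000/1100401 - (44178500/485276841)*sqrt(21), so the residue is -7000/1100401 - (44178500/485276841)*sqrt(21).


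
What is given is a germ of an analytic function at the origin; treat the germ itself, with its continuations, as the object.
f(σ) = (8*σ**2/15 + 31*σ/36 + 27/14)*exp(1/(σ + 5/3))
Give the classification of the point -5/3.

The point is an essential singularity.

The exponent 1/(σ - (-5/3)) has a pole at -5/3, so exp(1/(σ - (-5/3))) takes every nonzero value near it: an essential singularity (not a pole of any order).


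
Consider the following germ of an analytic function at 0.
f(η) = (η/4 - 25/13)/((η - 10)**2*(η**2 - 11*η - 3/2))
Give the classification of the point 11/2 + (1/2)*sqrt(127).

The point is a pole of order 1.

The denominator factor η**2 - 11*η - 3/2 vanishes at 11/2 + (1/2)*sqrt(127) and appears to the power 1; the numerator there equals -57/104 + (1/8)*sqrt(127), nonzero, and no other factor vanishes.
Hence a pole whose order is the multiplicity, 1.


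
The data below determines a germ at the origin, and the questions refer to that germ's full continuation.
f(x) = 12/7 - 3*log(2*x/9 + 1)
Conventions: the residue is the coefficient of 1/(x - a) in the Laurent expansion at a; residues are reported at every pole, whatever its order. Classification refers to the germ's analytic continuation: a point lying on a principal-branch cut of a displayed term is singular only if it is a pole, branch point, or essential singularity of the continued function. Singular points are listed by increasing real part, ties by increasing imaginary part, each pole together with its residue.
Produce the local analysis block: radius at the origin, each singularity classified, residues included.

Branch term (-3)*log(1 - x/(-9/2)): its argument vanishes at x = -9/2, a logarithmic branch point, modulus 9/2.
The radius of convergence is the smallest modulus among the singular points: 9/2.

Radius of convergence at 0: 9/2.
At -9/2: a logarithmic branch point.


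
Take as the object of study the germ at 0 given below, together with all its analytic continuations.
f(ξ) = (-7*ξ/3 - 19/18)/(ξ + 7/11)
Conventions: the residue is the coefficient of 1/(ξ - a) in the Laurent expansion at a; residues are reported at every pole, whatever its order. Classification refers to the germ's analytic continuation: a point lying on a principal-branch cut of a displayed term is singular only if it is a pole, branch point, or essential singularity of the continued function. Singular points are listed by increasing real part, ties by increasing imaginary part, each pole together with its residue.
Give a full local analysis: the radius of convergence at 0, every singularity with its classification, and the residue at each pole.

Radius of convergence at 0: 7/11.
At -7/11: a pole of order 1; residue 85/198.

Denominator factor (ξ + 7/11): pole of order 1 at -7/11, modulus 7/11.
The radius of convergence is the smallest modulus among the singular points: 7/11.
At the order-1 pole -7/11 set g(ξ) = (ξ - (-7/11))*f(ξ) = -7*ξ/3 - 19/18.
Simple pole: residue = g(a) at a = -7/11, which is 85/198.


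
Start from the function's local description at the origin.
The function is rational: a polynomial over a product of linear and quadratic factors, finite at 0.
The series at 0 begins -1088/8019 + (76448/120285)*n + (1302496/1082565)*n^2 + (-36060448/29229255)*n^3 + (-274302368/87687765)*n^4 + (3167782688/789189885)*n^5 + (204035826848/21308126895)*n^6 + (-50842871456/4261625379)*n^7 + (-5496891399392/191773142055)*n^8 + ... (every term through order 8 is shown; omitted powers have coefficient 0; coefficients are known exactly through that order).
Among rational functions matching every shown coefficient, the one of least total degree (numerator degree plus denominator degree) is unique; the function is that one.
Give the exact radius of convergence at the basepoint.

The radius of convergence is (1/3)*sqrt(3).

No rational of total degree below 7 reproduces all 9 coefficients; solving the [2/5] Pade equations on them gives f(n) = (n**2/2 - 31*n/10 + 17/33)/((n - 9/4)**3*(n**2 + 1/3)), whose expansion matches every shown term.
Denominator factor (n - 9/4)^3: pole of order 3 at 9/4, modulus 9/4.
Denominator factor (n**2 + 1/3): discriminant -4/3, complex-conjugate roots ((1/3)*sqrt(3))*i and -((1/3)*sqrt(3))*i; poles of order 1, moduli (1/3)*sqrt(3) and (1/3)*sqrt(3).
The radius of convergence is the smallest modulus among the singular points: (1/3)*sqrt(3).


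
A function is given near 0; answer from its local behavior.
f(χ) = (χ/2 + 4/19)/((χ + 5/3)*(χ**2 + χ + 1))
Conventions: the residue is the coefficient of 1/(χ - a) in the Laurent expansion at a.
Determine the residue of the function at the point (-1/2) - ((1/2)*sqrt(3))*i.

The residue is (213/1444) + ((75/1444)*sqrt(3))*i.

The factor χ**2 + χ + 1 splits as (χ - a)(χ - a') with a = (-1/2) - ((1/2)*sqrt(3))*i, a' = (-1/2) + ((1/2)*sqrt(3))*i. At the order-1 pole a set g(χ) = (χ - a)*f(χ) = [(χ/2 + 4/19)/(χ + 5/3)] / (χ - a').
Simple pole: residue = g(a) at a = (-1/2) - ((1/2)*sqrt(3))*i, which is (213/1444) + ((75/1444)*sqrt(3))*i.


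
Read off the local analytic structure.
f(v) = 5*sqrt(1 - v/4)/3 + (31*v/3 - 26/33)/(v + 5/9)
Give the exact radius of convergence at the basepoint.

The radius of convergence is 5/9.

Denominator factor (v + 5/9): pole of order 1 at -5/9, modulus 5/9.
Branch term (5/3)*sqrt(1 - v/(4)): its argument vanishes at v = 4, a square-root branch point, modulus 4.
The radius of convergence is the smallest modulus among the singular points: 5/9.


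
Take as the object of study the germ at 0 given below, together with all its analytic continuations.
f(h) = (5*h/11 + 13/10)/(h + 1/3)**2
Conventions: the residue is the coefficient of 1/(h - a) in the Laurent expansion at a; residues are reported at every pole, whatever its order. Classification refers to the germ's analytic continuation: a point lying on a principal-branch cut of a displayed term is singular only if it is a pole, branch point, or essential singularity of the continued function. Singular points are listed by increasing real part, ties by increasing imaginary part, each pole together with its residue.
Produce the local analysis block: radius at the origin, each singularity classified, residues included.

Denominator factor (h + 1/3)^2: pole of order 2 at -1/3, modulus 1/3.
The radius of convergence is the smallest modulus among the singular points: 1/3.
At the order-2 pole -1/3 set g(h) = (h - (-1/3))^2*f(h) = 5*h/11 + 13/10.
Order-2 pole: residue = g'(a); g'(-1/3) = 5/11, so the residue is 5/11.

Radius of convergence at 0: 1/3.
At -1/3: a pole of order 2; residue 5/11.


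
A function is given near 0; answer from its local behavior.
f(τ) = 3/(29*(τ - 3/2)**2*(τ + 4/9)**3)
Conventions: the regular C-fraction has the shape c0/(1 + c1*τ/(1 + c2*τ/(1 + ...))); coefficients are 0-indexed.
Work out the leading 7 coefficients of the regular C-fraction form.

The regular C-fraction coefficients are [243/464, 65/12, -191/156, 31403/14898, -46731087/47983784, -528461283/6193927720, -28844534784/3248370215].

Taylor coefficients (expand at 0): a_0 = 243/464, a_1 = -5265/1856, a_2 = 44145/3712, a_3 = -631575/14848, a_4 = 16550205/118784, a_5 = -204076887/475136, a_6 = 1807368115/1425408.
c0 = a_0 = 243/464. Peel one level at a time: if S = 1 + c*τ/S' with S'(0) = 1, then c is the τ-coefficient of S and S' = c*τ/(S - 1).
S_1 = c0/f = 1 + (65/12)*τ + (955/144)*τ^2 + ...; c1 = 65/12.
S_2 = c1*τ/(S_1 - 1) = 1 + (-191/156)*τ + (31403/12168)*τ^2 + ...; c2 = -191/156.
S_3 = c2*τ/(S_2 - 1) = 1 + (31403/14898)*τ + (1198233/583696)*τ^2 + ...; c3 = 31403/14898.
S_4 = c3*τ/(S_3 - 1) = 1 + (-46731087/47983784)*τ + (-26221086801/315567490880)*τ^2 + ...; c4 = -46731087/47983784.
S_5 = c4*τ/(S_4 - 1) = 1 + (-528461283/6193927720)*τ + (-460526976/607869025)*τ^2 + ...; c5 = -528461283/6193927720.
S_6 = c5*τ/(S_5 - 1) = 1 + (-28844534784/3248370215)*τ + ...; c6 = -28844534784/3248370215.


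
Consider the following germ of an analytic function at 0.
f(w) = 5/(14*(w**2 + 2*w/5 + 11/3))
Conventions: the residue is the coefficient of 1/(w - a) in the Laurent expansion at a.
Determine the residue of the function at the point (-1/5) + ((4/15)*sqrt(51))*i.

The factor w**2 + 2*w/5 + 11/3 splits as (w - a)(w - a') with a = (-1/5) + ((4/15)*sqrt(51))*i, a' = (-1/5) - ((4/15)*sqrt(51))*i. At the order-1 pole a set g(w) = (w - a)*f(w) = [5/14] / (w - a').
Simple pole: residue = g(a) at a = (-1/5) + ((4/15)*sqrt(51))*i, which is -((25/1904)*sqrt(51))*i.

The residue is -((25/1904)*sqrt(51))*i.


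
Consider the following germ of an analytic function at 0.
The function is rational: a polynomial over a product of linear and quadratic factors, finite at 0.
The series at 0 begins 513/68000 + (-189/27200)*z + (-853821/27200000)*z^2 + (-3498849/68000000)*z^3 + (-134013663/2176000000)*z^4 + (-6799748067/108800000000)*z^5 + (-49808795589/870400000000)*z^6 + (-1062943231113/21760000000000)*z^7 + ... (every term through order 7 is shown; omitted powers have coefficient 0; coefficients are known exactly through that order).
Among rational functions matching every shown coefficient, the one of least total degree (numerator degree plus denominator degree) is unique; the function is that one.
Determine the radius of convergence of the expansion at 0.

No rational of total degree below 6 reproduces all 8 coefficients; solving the [1/5] Pade equations on them gives f(z) = (9*z/5 - 19/34)/((z - 4)**2*(z - 5/3)**3), whose expansion matches every shown term.
Denominator factor (z - 4)^2: pole of order 2 at 4, modulus 4.
Denominator factor (z - 5/3)^3: pole of order 3 at 5/3, modulus 5/3.
The radius of convergence is the smallest modulus among the singular points: 5/3.

The radius of convergence is 5/3.


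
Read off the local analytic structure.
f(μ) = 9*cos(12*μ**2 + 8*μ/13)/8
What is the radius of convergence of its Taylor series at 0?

The radius of convergence is infinite.

The factor cos(12*μ**2 + 8*μ/13) is entire and contributes no finite singular point.
The polynomial part has no poles.
No finite singular points: the Taylor series at 0 converges everywhere.


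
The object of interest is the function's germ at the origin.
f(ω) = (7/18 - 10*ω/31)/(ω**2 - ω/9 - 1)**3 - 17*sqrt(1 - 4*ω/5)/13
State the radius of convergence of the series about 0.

The radius of convergence is -1/18 + (5/18)*sqrt(13).

Denominator factor (ω**2 - ω/9 - 1)^3: discriminant 325/81, real irrational roots 1/18 + (5/18)*sqrt(13) and 1/18 - (5/18)*sqrt(13); poles of order 3, moduli 1/18 + (5/18)*sqrt(13) and -1/18 + (5/18)*sqrt(13).
Branch term (-17/13)*sqrt(1 - ω/(5/4)): its argument vanishes at ω = 5/4, a square-root branch point, modulus 5/4.
The radius of convergence is the smallest modulus among the singular points: -1/18 + (5/18)*sqrt(13).


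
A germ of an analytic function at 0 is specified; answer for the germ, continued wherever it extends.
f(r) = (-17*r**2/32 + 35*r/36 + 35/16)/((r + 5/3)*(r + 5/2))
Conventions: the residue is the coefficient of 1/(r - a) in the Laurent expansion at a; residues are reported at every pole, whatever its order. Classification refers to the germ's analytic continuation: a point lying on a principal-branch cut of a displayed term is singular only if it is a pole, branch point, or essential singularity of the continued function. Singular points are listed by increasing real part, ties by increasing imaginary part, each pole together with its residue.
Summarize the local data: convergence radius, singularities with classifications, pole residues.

Denominator factor (r + 5/2): pole of order 1 at -5/2, modulus 5/2.
Denominator factor (r + 5/3): pole of order 1 at -5/3, modulus 5/3.
The radius of convergence is the smallest modulus among the singular points: 5/3.
At the order-1 pole -5/2 set g(r) = (r - (-5/2))*f(r) = (-17*r**2/32 + 35*r/36 + 35/16)/(r + 5/3).
Simple pole: residue = g(a) at a = -5/2, which is 821/192.
At the order-1 pole -5/3 set g(r) = (r - (-5/3))*f(r) = (-17*r**2/32 + 35*r/36 + 35/16)/(r + 5/2).
Simple pole: residue = g(a) at a = -5/3, which is -157/144.
List the singular points by increasing real part (a conjugate pair: the negative imaginary part first).

Radius of convergence at 0: 5/3.
At -5/2: a pole of order 1; residue 821/192.
At -5/3: a pole of order 1; residue -157/144.


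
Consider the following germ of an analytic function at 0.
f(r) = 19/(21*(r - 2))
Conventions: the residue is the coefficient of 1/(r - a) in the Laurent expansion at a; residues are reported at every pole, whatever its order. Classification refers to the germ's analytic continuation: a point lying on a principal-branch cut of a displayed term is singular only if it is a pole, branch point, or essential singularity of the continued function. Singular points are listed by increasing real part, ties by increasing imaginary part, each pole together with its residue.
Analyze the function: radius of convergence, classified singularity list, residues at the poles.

Radius of convergence at 0: 2.
At 2: a pole of order 1; residue 19/21.

Denominator factor (r - 2): pole of order 1 at 2, modulus 2.
The radius of convergence is the smallest modulus among the singular points: 2.
At the order-1 pole 2 set g(r) = (r - (2))*f(r) = 19/21.
Simple pole: residue = g(a) at a = 2, which is 19/21.


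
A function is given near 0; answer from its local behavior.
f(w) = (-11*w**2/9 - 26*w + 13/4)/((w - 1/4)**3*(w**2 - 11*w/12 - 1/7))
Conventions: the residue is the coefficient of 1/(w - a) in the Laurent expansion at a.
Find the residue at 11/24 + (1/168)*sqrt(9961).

The residue is 4048877/140608 - (140898737/200085184)*sqrt(9961).

The factor w**2 - 11*w/12 - 1/7 splits as (w - a)(w - a') with a = 11/24 + (1/168)*sqrt(9961), a' = 11/24 - (1/168)*sqrt(9961). At the order-1 pole a set g(w) = (w - a)*f(w) = [(-11*w**2/9 - 26*w + 13/4)/(w - 1/4)**3] / (w - a').
Simple pole: residue = g(a) at a = 11/24 + (1/168)*sqrt(9961), which is 4048877/140608 - (140898737/200085184)*sqrt(9961).


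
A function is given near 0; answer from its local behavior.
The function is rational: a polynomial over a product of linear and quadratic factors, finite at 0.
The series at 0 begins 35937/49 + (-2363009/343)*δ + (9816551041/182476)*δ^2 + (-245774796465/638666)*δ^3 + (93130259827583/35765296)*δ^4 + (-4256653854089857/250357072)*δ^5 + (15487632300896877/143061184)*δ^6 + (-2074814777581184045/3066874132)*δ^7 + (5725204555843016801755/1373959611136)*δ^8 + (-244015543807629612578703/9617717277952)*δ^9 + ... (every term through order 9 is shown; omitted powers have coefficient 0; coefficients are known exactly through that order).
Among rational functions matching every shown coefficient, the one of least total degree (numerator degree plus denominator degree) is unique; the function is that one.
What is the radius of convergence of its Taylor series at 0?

No rational of total degree below 8 reproduces all 10 coefficients; solving the [2/6] Pade equations on them gives f(δ) = (-20*δ**2/19 - 32*δ/9 + 33)/((δ + 2/11)**2*(δ**2 - δ + 7/6)**2), whose expansion matches every shown term.
Denominator factor (δ + 2/11)^2: pole of order 2 at -2/11, modulus 2/11.
Denominator factor (δ**2 - δ + 7/6)^2: discriminant -11/3, complex-conjugate roots (1/2) + ((1/6)*sqrt(33))*i and (1/2) - ((1/6)*sqrt(33))*i; poles of order 2, moduli (1/6)*sqrt(42) and (1/6)*sqrt(42).
The radius of convergence is the smallest modulus among the singular points: 2/11.

The radius of convergence is 2/11.


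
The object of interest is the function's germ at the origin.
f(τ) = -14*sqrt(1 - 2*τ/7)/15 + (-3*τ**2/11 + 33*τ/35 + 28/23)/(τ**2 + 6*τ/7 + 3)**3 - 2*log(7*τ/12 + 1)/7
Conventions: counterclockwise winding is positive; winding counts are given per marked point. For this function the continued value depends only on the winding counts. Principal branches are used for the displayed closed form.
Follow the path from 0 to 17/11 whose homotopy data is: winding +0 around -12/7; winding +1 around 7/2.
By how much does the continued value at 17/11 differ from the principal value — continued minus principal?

Continued minus principal equals (4/165)*sqrt(3311).

The rational part is single-valued and drops out of the difference; each branch term changes only by its own monodromy.
(-2/7)*log(1 - τ/(-12/7)): winding 0 around -12/7, so this term returns to its principal value, contribution 0.
(-14/15)*sqrt(1 - τ/(7/2)): winding +1 is odd, the square root flips sign, contributing -2*(-14/15)*sqrt(1 - (17/11)/(7/2)) = -2*(-14/15)*sqrt(43/77) = (4/165)*sqrt(3311).
Summing the contributions at τ = 17/11 gives (4/165)*sqrt(3311).


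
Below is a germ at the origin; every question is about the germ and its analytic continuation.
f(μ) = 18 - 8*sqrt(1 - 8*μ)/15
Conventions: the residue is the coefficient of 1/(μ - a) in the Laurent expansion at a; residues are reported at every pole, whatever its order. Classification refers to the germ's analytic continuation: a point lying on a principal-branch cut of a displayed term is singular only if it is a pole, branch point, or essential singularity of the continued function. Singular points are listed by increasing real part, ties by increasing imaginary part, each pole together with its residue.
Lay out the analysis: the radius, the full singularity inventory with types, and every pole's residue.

Branch term (-8/15)*sqrt(1 - μ/(1/8)): its argument vanishes at μ = 1/8, a square-root branch point, modulus 1/8.
The radius of convergence is the smallest modulus among the singular points: 1/8.

Radius of convergence at 0: 1/8.
At 1/8: an algebraic (square-root) branch point.


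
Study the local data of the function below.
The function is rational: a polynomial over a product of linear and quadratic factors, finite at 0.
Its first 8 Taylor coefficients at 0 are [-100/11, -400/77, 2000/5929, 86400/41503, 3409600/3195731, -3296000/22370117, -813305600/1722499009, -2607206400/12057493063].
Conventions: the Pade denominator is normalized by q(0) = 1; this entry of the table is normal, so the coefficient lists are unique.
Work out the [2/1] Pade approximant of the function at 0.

Taylor coefficients needed (read off): a_0 = -100/11, a_1 = -400/77, a_2 = 2000/5929, a_3 = 86400/41503.
Write the denominator as Q(y) = 1 + q1*y. Requiring Q*f - P = O(y^4) with deg P <= 2 kills the coefficients of y^3..y^3 in Q*f:
  y^3: a_3 + q1*a_2 = 0, i.e. 86400/41503 + (2000/5929)*q1 = 0.
Solving this linear system: q1 = -216/35.
The numerator is Q*f truncated at degree 2: P0 = a_0 = -100/11; P1 = a_1 + q1*a_0 = 560/11; P2 = a_2 + q1*a_1 = 3920/121.

The Pade approximant has numerator coefficients [-100/11, 560/11, 3920/121]; denominator coefficients [1, -216/35].


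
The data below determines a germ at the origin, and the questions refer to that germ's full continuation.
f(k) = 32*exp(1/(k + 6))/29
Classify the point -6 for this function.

The exponent 1/(k - (-6)) has a pole at -6, so exp(1/(k - (-6))) takes every nonzero value near it: an essential singularity (not a pole of any order).

The point is an essential singularity.


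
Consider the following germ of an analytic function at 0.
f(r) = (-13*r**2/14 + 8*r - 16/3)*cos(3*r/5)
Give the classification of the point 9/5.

There is no denominator, hence no pole anywhere.
The factor cos(3*r/5) is entire.
So the germ continues analytically to 9/5.

The point is a regular point.


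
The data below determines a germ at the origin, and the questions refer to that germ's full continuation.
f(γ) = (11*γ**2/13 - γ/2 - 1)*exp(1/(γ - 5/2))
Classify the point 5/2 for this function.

The exponent 1/(γ - (5/2)) has a pole at 5/2, so exp(1/(γ - (5/2))) takes every nonzero value near it: an essential singularity (not a pole of any order).

The point is an essential singularity.


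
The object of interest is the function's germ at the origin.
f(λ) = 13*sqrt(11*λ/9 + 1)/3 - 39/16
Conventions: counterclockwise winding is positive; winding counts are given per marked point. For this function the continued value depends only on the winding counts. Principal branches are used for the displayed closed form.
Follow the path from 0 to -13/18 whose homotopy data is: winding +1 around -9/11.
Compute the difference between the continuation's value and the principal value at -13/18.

Continued minus principal equals -(13/27)*sqrt(38).

The rational part is single-valued and drops out of the difference; each branch term changes only by its own monodromy.
(13/3)*sqrt(1 - λ/(-9/11)): winding +1 is odd, the square root flips sign, contributing -2*(13/3)*sqrt(1 - (-13/18)/(-9/11)) = -2*(13/3)*sqrt(19/162) = -(13/27)*sqrt(38).
Summing the contributions at λ = -13/18 gives -(13/27)*sqrt(38).


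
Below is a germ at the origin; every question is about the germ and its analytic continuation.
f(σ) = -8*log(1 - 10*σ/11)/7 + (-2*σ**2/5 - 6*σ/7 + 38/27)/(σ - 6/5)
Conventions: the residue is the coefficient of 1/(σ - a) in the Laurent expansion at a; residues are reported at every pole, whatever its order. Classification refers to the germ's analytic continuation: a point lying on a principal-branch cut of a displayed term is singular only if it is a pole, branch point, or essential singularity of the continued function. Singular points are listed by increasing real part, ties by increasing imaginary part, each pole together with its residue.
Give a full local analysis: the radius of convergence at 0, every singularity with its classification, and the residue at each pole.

Radius of convergence at 0: 11/10.
At 11/10: a logarithmic branch point.
At 6/5: a pole of order 1; residue -4658/23625.

Denominator factor (σ - 6/5): pole of order 1 at 6/5, modulus 6/5.
Branch term (-8/7)*log(1 - σ/(11/10)): its argument vanishes at σ = 11/10, a logarithmic branch point, modulus 11/10.
The radius of convergence is the smallest modulus among the singular points: 11/10.
The branch term is analytic at 6/5 and contributes nothing to the residue; only the rational part matters.
At the order-1 pole 6/5 set g(σ) = (σ - (6/5))*(rational part) = -2*σ**2/5 - 6*σ/7 + 38/27.
Simple pole: residue = g(a) at a = 6/5, which is -4658/23625.
List the singular points by increasing real part (a conjugate pair: the negative imaginary part first).


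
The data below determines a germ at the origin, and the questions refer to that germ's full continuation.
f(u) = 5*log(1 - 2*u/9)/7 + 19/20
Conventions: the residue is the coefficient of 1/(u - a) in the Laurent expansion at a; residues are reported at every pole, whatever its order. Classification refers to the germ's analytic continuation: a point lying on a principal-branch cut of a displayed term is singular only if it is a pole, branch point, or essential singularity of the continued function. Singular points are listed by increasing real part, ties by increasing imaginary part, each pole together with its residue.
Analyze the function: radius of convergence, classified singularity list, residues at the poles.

Branch term (5/7)*log(1 - u/(9/2)): its argument vanishes at u = 9/2, a logarithmic branch point, modulus 9/2.
The radius of convergence is the smallest modulus among the singular points: 9/2.

Radius of convergence at 0: 9/2.
At 9/2: a logarithmic branch point.


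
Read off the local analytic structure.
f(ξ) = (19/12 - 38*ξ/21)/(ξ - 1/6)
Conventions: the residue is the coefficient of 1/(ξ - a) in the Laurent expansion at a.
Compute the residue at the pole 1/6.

At the order-1 pole 1/6 set g(ξ) = (ξ - (1/6))*f(ξ) = 19/12 - 38*ξ/21.
Simple pole: residue = g(a) at a = 1/6, which is 323/252.

The residue is 323/252.


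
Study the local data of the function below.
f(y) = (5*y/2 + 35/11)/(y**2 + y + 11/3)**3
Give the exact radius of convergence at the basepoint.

The radius of convergence is (1/3)*sqrt(33).

Denominator factor (y**2 + y + 11/3)^3: discriminant -41/3, complex-conjugate roots (-1/2) + ((1/6)*sqrt(123))*i and (-1/2) - ((1/6)*sqrt(123))*i; poles of order 3, moduli (1/3)*sqrt(33) and (1/3)*sqrt(33).
The radius of convergence is the smallest modulus among the singular points: (1/3)*sqrt(33).


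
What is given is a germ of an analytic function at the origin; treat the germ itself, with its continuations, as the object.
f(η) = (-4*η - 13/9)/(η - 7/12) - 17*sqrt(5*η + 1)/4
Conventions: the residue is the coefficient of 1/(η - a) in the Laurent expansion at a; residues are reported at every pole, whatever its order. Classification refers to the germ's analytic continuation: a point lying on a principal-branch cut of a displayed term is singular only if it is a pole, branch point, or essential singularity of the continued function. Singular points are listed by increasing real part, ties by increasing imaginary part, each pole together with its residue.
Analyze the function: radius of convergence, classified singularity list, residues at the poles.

Denominator factor (η - 7/12): pole of order 1 at 7/12, modulus 7/12.
Branch term (-17/4)*sqrt(1 - η/(-1/5)): its argument vanishes at η = -1/5, a square-root branch point, modulus 1/5.
The radius of convergence is the smallest modulus among the singular points: 1/5.
The branch term is analytic at 7/12 and contributes nothing to the residue; only the rational part matters.
At the order-1 pole 7/12 set g(η) = (η - (7/12))*(rational part) = -4*η - 13/9.
Simple pole: residue = g(a) at a = 7/12, which is -34/9.
List the singular points by increasing real part (a conjugate pair: the negative imaginary part first).

Radius of convergence at 0: 1/5.
At -1/5: an algebraic (square-root) branch point.
At 7/12: a pole of order 1; residue -34/9.


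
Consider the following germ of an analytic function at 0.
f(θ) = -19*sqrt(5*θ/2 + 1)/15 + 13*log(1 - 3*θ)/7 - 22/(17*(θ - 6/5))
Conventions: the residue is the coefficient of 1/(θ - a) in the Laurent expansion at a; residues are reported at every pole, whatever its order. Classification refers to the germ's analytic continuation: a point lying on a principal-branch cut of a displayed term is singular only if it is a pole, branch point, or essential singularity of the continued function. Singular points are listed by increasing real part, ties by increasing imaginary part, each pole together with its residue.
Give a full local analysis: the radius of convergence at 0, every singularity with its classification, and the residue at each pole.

Radius of convergence at 0: 1/3.
At -2/5: an algebraic (square-root) branch point.
At 1/3: a logarithmic branch point.
At 6/5: a pole of order 1; residue -22/17.

Denominator factor (θ - 6/5): pole of order 1 at 6/5, modulus 6/5.
Branch term (-19/15)*sqrt(1 - θ/(-2/5)): its argument vanishes at θ = -2/5, a square-root branch point, modulus 2/5.
Branch term (13/7)*log(1 - θ/(1/3)): its argument vanishes at θ = 1/3, a logarithmic branch point, modulus 1/3.
The radius of convergence is the smallest modulus among the singular points: 1/3.
The branch terms are analytic at 6/5 and contribute nothing to the residue; only the rational part matters.
At the order-1 pole 6/5 set g(θ) = (θ - (6/5))*(rational part) = -22/17.
Simple pole: residue = g(a) at a = 6/5, which is -22/17.
List the singular points by increasing real part (a conjugate pair: the negative imaginary part first).


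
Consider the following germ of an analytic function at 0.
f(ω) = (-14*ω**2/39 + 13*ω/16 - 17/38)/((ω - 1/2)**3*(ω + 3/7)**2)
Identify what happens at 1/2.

The point is a pole of order 3.

The denominator factor ω - 1/2 vanishes at 1/2 and appears to the power 3; the numerator there equals -3103/23712, nonzero, and no other factor vanishes.
Hence a pole whose order is the multiplicity, 3.


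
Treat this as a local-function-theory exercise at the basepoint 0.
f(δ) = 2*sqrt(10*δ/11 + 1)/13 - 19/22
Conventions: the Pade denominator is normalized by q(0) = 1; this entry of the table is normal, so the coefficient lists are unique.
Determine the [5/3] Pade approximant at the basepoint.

Taylor coefficients needed (expand at 0): a_0 = -203/286, a_1 = 10/143, a_2 = -25/1573, a_3 = 125/17303, a_4 = -3125/761332, a_5 = 21875/8374652, a_6 = -328125/184242344, a_7 = 234375/184242344, a_8 = -1171875/1247178944.
Write the denominator as Q(δ) = 1 + q1*δ + q2*δ^2 + q3*δ^3. Requiring Q*f - P = O(δ^9) with deg P <= 5 kills the coefficients of δ^6..δ^8 in Q*f:
  δ^6: a_6 + q1*a_5 + q2*a_4 + q3*a_3 = 0, i.e. -328125/184242344 + (21875/8374652)*q1 + (-3125/761332)*q2 + (125/17303)*q3 = 0.
  δ^7: a_7 + q1*a_6 + q2*a_5 + q3*a_4 = 0, i.e. 234375/184242344 + (-328125/184242344)*q1 + (21875/8374652)*q2 + (-3125/761332)*q3 = 0.
  δ^8: a_8 + q1*a_7 + q2*a_6 + q3*a_5 = 0, i.e. -1171875/1247178944 + (234375/184242344)*q1 + (-328125/184242344)*q2 + (21875/8374652)*q3 = 0.
Solving this linear system: q1 = 135/88, q2 = 675/968, q3 = 1875/21296.
The numerator is Q*f truncated at degree 5: P0 = a_0 = -203/286; P1 = a_1 + q1*a_0 = -25645/25168; P2 = a_2 + q1*a_1 + q2*a_0 = -111725/276848; P3 = a_3 + q1*a_2 + q2*a_1 + q3*a_0 = -188125/6090656; P4 = a_4 + q1*a_3 + q2*a_2 + q3*a_1 = 3125/1522664; P5 = a_5 + q1*a_4 + q2*a_3 + q3*a_2 = -3125/66997216.

The Pade approximant has numerator coefficients [-203/286, -25645/25168, -111725/276848, -188125/6090656, 3125/1522664, -3125/66997216]; denominator coefficients [1, 135/88, 675/968, 1875/21296].


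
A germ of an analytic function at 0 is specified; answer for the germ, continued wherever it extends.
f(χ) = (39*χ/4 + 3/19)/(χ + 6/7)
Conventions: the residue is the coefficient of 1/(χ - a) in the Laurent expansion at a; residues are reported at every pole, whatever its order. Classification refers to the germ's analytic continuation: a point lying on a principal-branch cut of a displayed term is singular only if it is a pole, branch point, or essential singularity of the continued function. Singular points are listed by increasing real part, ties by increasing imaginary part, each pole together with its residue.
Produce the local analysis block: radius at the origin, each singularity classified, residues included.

Denominator factor (χ + 6/7): pole of order 1 at -6/7, modulus 6/7.
The radius of convergence is the smallest modulus among the singular points: 6/7.
At the order-1 pole -6/7 set g(χ) = (χ - (-6/7))*f(χ) = 39*χ/4 + 3/19.
Simple pole: residue = g(a) at a = -6/7, which is -2181/266.

Radius of convergence at 0: 6/7.
At -6/7: a pole of order 1; residue -2181/266.


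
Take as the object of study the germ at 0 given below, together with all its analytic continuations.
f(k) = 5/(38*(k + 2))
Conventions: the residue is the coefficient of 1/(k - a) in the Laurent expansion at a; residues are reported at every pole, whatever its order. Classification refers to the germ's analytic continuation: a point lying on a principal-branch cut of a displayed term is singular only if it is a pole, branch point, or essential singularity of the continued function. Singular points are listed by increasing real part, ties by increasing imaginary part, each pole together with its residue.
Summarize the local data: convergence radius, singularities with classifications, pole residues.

Radius of convergence at 0: 2.
At -2: a pole of order 1; residue 5/38.

Denominator factor (k + 2): pole of order 1 at -2, modulus 2.
The radius of convergence is the smallest modulus among the singular points: 2.
At the order-1 pole -2 set g(k) = (k - (-2))*f(k) = 5/38.
Simple pole: residue = g(a) at a = -2, which is 5/38.


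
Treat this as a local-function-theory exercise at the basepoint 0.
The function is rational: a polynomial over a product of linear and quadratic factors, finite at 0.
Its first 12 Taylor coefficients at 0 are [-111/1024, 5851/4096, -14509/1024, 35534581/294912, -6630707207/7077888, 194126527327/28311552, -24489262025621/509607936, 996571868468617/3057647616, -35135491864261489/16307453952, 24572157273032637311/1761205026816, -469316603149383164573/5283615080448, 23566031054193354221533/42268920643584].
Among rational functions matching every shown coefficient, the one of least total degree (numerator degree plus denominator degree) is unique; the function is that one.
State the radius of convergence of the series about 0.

No rational of total degree below 10 reproduces all 12 coefficients; solving the [1/9] Pade equations on them gives f(z) = (-4*z/27 - 37/18)/((z - 12)**3*(z**2 - z - 2/9)**3), whose expansion matches every shown term.
Denominator factor (z**2 - z - 2/9)^3: discriminant 17/9, real irrational roots 1/2 + (1/6)*sqrt(17) and 1/2 - (1/6)*sqrt(17); poles of order 3, moduli 1/2 + (1/6)*sqrt(17) and -1/2 + (1/6)*sqrt(17).
Denominator factor (z - 12)^3: pole of order 3 at 12, modulus 12.
The radius of convergence is the smallest modulus among the singular points: -1/2 + (1/6)*sqrt(17).

The radius of convergence is -1/2 + (1/6)*sqrt(17).


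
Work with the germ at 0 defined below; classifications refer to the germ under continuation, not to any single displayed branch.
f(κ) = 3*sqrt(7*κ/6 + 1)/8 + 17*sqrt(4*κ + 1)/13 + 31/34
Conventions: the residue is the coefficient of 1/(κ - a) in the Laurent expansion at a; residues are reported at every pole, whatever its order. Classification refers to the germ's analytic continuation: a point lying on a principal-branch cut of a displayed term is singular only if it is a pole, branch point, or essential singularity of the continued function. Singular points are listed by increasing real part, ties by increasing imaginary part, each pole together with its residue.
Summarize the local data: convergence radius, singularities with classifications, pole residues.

Radius of convergence at 0: 1/4.
At -6/7: an algebraic (square-root) branch point.
At -1/4: an algebraic (square-root) branch point.

Branch term (17/13)*sqrt(1 - κ/(-1/4)): its argument vanishes at κ = -1/4, a square-root branch point, modulus 1/4.
Branch term (3/8)*sqrt(1 - κ/(-6/7)): its argument vanishes at κ = -6/7, a square-root branch point, modulus 6/7.
The radius of convergence is the smallest modulus among the singular points: 1/4.
List the singular points by increasing real part (a conjugate pair: the negative imaginary part first).


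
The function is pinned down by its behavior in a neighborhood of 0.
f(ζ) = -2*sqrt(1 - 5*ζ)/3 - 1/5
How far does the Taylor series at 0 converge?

Branch term (-2/3)*sqrt(1 - ζ/(1/5)): its argument vanishes at ζ = 1/5, a square-root branch point, modulus 1/5.
The radius of convergence is the smallest modulus among the singular points: 1/5.

The radius of convergence is 1/5.
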